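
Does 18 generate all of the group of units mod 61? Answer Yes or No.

φ(61) = 61 − 1 = 60 = 2^2 · 3 · 5.
An element g generates (Z/61Z)^× iff g^(60/q) ≢ 1 (mod 61) for each prime q ∈ {2, 3, 5}.
18^30 ≡ 60 (mod 61)  [q = 2: ≢ 1 ✓]
18^20 ≡ 47 (mod 61)  [q = 3: ≢ 1 ✓]
18^12 ≡ 58 (mod 61)  [q = 5: ≢ 1 ✓]
Every test exponent gives a nontrivial residue, hence 18 generates the full group.

Yes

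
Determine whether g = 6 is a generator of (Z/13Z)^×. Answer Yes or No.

Yes

φ(13) = 13 − 1 = 12 = 2^2 · 3.
It suffices to check that the order of 6 is not a proper divisor of 12: compute 6^(12/q) for q ∈ {2, 3}.
6^6 ≡ 12 (mod 13)  [q = 2: ≢ 1 ✓]
6^4 ≡ 9 (mod 13)  [q = 3: ≢ 1 ✓]
Every test exponent gives a nontrivial residue, hence 6 generates the full group.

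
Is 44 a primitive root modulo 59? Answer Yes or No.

Yes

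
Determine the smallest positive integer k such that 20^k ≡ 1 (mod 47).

46

Since 20 ∈ (Z/47Z)^×, its order divides φ(47) = 47 − 1 = 46 = 2 · 23.
Divisors of 46: 1, 2, 23, 46.
Evaluate successive powers at the divisors of 46:
20^1 ≡ 20 (mod 47)
20^2 ≡ 24 (mod 47)
20^23 ≡ 46 (mod 47)
20^46 ≡ 1 (mod 47) ✓
Therefore the multiplicative order of 20 modulo 47 is 46.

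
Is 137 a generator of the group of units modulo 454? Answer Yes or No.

Yes

φ(454) = φ(2)·φ(227) = 1·226 = 226 = 2 · 113.
It suffices to check that the order of 137 is not a proper divisor of 226: compute 137^(226/q) for q ∈ {2, 113}.
137^113 ≡ 453 (mod 454)  [q = 2: ≢ 1 ✓]
137^2 ≡ 155 (mod 454)  [q = 113: ≢ 1 ✓]
Every test exponent gives a nontrivial residue, hence 137 generates the full group.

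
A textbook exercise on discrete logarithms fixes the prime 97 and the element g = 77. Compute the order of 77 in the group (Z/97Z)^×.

32

The order of 77 must divide φ(97) = 97 − 1 = 96 = 2^5 · 3.
Divisors of 96: 1, 2, 3, 4, 6, 8, 12, 16, 24, 32, 48, 96.
Evaluate successive powers at the divisors of 96:
77^1 ≡ 77
77^2 ≡ 12
77^3 ≡ 51
77^4 ≡ 47
77^6 ≡ 79
77^8 ≡ 75
77^12 ≡ 33
77^16 ≡ 96
77^24 ≡ 22
77^32 ≡ 1
The smallest such exponent is 32, so the order of 77 is 32.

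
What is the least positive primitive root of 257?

3

φ(257) = 257 − 1 = 256 = 2^8.
Test candidates g = 2, 3, … against the prime factors q ∈ {2} of φ(257): g is a generator iff g^(256/q) ≢ 1 for every such q.
g = 2: 2^128 ≡ 1 — hits 1, so not a primitive root.
g = 3: 3^128 ≡ 256 — none is 1, so 3 is a primitive root.
Hence the least primitive root of 257 is 3.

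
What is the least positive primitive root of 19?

2

φ(19) = 19 − 1 = 18 = 2 · 3^2.
Test candidates g = 2, 3, … against the prime factors q ∈ {2, 3} of φ(19): g is a generator iff g^(18/q) ≢ 1 for every such q.
g = 2: 2^9 ≡ 18; 2^6 ≡ 7 — none is 1, so 2 is a primitive root.
So 2 is the smallest generator of (Z/19Z)^×.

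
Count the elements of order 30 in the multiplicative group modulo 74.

φ(74) = φ(2)·φ(37) = 1·36 = 36 = 2^2 · 3^2.
(Z/74Z)^× is cyclic (|G| = 36); a cyclic group of order m has exactly φ(d) elements of each order d | m, and none otherwise.
Since 30 ∤ 36, the count is 0.

0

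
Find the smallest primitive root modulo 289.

3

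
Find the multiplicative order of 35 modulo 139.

69

By Lagrange's theorem, ord_139(35) divides φ(139) = 139 − 1 = 138 = 2 · 3 · 23.
Divisors of 138: 1, 2, 3, 6, 23, 46, 69, 138.
Evaluate successive powers at the divisors of 138:
35^1 ≡ 35 (mod 139)
35^2 ≡ 113 (mod 139)
35^3 ≡ 63 (mod 139)
35^6 ≡ 77 (mod 139)
35^23 ≡ 42 (mod 139)
35^46 ≡ 96 (mod 139)
35^69 ≡ 1 (mod 139) ✓
Hence ord(35) = 69.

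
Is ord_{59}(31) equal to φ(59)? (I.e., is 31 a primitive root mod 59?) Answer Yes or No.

φ(59) = 59 − 1 = 58 = 2 · 29.
31 is a primitive root mod 59 iff 31^(φ(59)/q) ≢ 1 for every prime q | φ(59), i.e. q ∈ {2, 29}.
31^29 ≡ 58 (mod 59)  [q = 2: ≢ 1 ✓]
31^2 ≡ 17 (mod 59)  [q = 29: ≢ 1 ✓]
None equal 1, so ord_59(31) = 58: 31 is a primitive root.

Yes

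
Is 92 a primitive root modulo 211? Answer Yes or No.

φ(211) = 211 − 1 = 210 = 2 · 3 · 5 · 7.
Test 92^(210/q) mod 211 for each prime factor q of 210:
92^105 ≡ 210 (mod 211)  [q = 2: ≢ 1 ✓]
92^70 ≡ 14 (mod 211)  [q = 3: ≢ 1 ✓]
92^42 ≡ 188 (mod 211)  [q = 5: ≢ 1 ✓]
92^30 ≡ 123 (mod 211)  [q = 7: ≢ 1 ✓]
All checks pass, so 92 has order 210 and is a primitive root modulo 211.

Yes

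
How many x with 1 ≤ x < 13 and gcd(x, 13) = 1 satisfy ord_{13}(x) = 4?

2

φ(13) = 13 − 1 = 12 = 2^2 · 3.
(Z/13Z)^× is cyclic (|G| = 12); a cyclic group of order m has exactly φ(d) elements of each order d | m, and none otherwise.
4 = 2^2 divides 12, and φ(4) = 2.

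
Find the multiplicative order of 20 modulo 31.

ord(20) | φ(31) = 31 − 1 = 30 = 2 · 3 · 5.
Divisors of 30: 1, 2, 3, 5, 6, 10, 15, 30.
Check 20^d mod 31 for each divisor in increasing order:
20^1 ≡ 20 (mod 31)
20^2 ≡ 28 (mod 31)
20^3 ≡ 2 (mod 31)
20^5 ≡ 25 (mod 31)
20^6 ≡ 4 (mod 31)
20^10 ≡ 5 (mod 31)
20^15 ≡ 1 (mod 31) ✓
So ord_31(20) = 15.

15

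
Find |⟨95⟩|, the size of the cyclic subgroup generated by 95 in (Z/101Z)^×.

5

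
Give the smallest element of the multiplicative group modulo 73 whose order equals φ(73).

5

φ(73) = 73 − 1 = 72 = 2^3 · 3^2.
Test candidates g = 2, 3, … against the prime factors q ∈ {2, 3} of φ(73): g is a generator iff g^(72/q) ≢ 1 for every such q.
g = 2: 2^36 ≡ 1 — hits 1, so not a primitive root.
g = 3: 3^36 ≡ 1 — hits 1, so not a primitive root.
g = 4: 4^36 ≡ 1 — hits 1, so not a primitive root.
g = 5: 5^36 ≡ 72; 5^24 ≡ 8 — none is 1, so 5 is a primitive root.
The smallest primitive root modulo 73 is 5.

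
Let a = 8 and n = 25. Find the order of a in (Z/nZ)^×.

20

By Lagrange's theorem, ord_25(8) divides φ(25) = φ(5^2) = 5·(5−1) = 20 = 2^2 · 5.
Divisors of 20: 1, 2, 4, 5, 10, 20.
Test each divisor d:
8^1 ≡ 8 (mod 25)
8^2 ≡ 14 (mod 25)
8^4 ≡ 21 (mod 25)
8^5 ≡ 18 (mod 25)
8^10 ≡ 24 (mod 25)
8^20 ≡ 1 (mod 25) ✓
The smallest such exponent is 20, so the order of 8 is 20.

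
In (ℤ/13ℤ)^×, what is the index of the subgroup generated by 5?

3

ord(5) | φ(13) = 13 − 1 = 12 = 2^2 · 3.
Divisors of 12: 1, 2, 3, 4, 6, 12.
Evaluate successive powers at the divisors of 12:
5^1 ≡ 5 (mod 13)
5^2 ≡ 12 (mod 13)
5^3 ≡ 8 (mod 13)
5^4 ≡ 1 (mod 13) ✓
So ord_13(5) = 4, hence |⟨5⟩| = 4.
Index = |(Z/13Z)^×| / |⟨5⟩| = 12 / 4 = 3.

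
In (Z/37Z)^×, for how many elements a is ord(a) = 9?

φ(37) = 37 − 1 = 36 = 2^2 · 3^2.
(Z/37Z)^× is cyclic (|G| = 36); a cyclic group of order m has exactly φ(d) elements of each order d | m, and none otherwise.
9 = 3^2 divides 36, and φ(9) = 6.

6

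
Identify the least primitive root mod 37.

2

φ(37) = 37 − 1 = 36 = 2^2 · 3^2.
Test candidates g = 2, 3, … against the prime factors q ∈ {2, 3} of φ(37): g is a generator iff g^(36/q) ≢ 1 for every such q.
g = 2: 2^18 ≡ 36; 2^12 ≡ 26 — none is 1, so 2 is a primitive root.
Hence the least primitive root of 37 is 2.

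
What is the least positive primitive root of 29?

2

φ(29) = 29 − 1 = 28 = 2^2 · 7.
Test candidates g = 2, 3, … against the prime factors q ∈ {2, 7} of φ(29): g is a generator iff g^(28/q) ≢ 1 for every such q.
g = 2: 2^14 ≡ 28; 2^4 ≡ 16 — none is 1, so 2 is a primitive root.
Hence the least primitive root of 29 is 2.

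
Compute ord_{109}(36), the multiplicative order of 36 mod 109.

54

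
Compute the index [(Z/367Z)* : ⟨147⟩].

ord(147) | φ(367) = 367 − 1 = 366 = 2 · 3 · 61.
Divisors of 366: 1, 2, 3, 6, 61, 122, 183, 366.
Evaluate successive powers at the divisors of 366:
147^1 ≡ 147
147^2 ≡ 323
147^3 ≡ 138
147^6 ≡ 327
147^61 ≡ 366
147^122 ≡ 1
The order of 147 is 122, so the subgroup it generates has 122 elements.
The index is φ(367) / ord(147) = 366 / 122 = 3.

3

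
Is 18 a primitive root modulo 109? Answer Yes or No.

φ(109) = 109 − 1 = 108 = 2^2 · 3^3.
18 is a primitive root mod 109 iff 18^(φ(109)/q) ≢ 1 for every prime q | φ(109), i.e. q ∈ {2, 3}.
18^54 ≡ 108 (mod 109)  [q = 2: ≢ 1 ✓]
18^36 ≡ 45 (mod 109)  [q = 3: ≢ 1 ✓]
None equal 1, so ord_109(18) = 108: 18 is a primitive root.

Yes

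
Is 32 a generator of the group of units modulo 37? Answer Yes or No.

Yes

φ(37) = 37 − 1 = 36 = 2^2 · 3^2.
32 is a primitive root mod 37 iff 32^(φ(37)/q) ≢ 1 for every prime q | φ(37), i.e. q ∈ {2, 3}.
32^18 ≡ 36 (mod 37)  [q = 2: ≢ 1 ✓]
32^12 ≡ 10 (mod 37)  [q = 3: ≢ 1 ✓]
None equal 1, so ord_37(32) = 36: 32 is a primitive root.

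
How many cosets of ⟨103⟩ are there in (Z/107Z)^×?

Since 103 ∈ (Z/107Z)^×, its order divides φ(107) = 107 − 1 = 106 = 2 · 53.
Divisors of 106: 1, 2, 53, 106.
Check 103^d mod 107 for each divisor in increasing order:
103^1 ≡ 103
103^2 ≡ 16
103^53 ≡ 106
103^106 ≡ 1
Thus |⟨103⟩| = ord(103) = 106.
Index = |(Z/107Z)^×| / |⟨103⟩| = 106 / 106 = 1.

1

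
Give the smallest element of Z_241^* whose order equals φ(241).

7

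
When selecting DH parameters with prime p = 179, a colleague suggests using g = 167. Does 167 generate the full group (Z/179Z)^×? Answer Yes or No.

φ(179) = 179 − 1 = 178 = 2 · 89.
It suffices to check that the order of 167 is not a proper divisor of 178: compute 167^(178/q) for q ∈ {2, 89}.
167^89 ≡ 178 (mod 179)  [q = 2: ≢ 1 ✓]
167^2 ≡ 144 (mod 179)  [q = 89: ≢ 1 ✓]
None equal 1, so ord_179(167) = 178: 167 is a primitive root.

Yes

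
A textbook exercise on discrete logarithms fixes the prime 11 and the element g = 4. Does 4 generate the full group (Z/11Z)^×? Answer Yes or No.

No

φ(11) = 11 − 1 = 10 = 2 · 5.
An element g generates (Z/11Z)^× iff g^(10/q) ≢ 1 (mod 11) for each prime q ∈ {2, 5}.
4^5 ≡ 1 (mod 11)  [q = 2: ≡ 1 ✗]
4^2 ≡ 5 (mod 11)  [q = 5: ≢ 1 ✓]
Since 4^5 ≡ 1, the order of 4 divides 5 < 10, so 4 is not a primitive root.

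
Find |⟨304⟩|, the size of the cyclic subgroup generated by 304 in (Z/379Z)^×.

The order of 304 must divide φ(379) = 379 − 1 = 378 = 2 · 3^3 · 7.
Divisors of 378: 1, 2, 3, 6, 7, 9, 14, 18, 21, 27, 42, 54, 63, 126, 189, 378.
Compute 304^d (mod 379) for the divisors d until we hit 1:
304^1 ≡ 304 (mod 379)
304^2 ≡ 319 (mod 379)
304^3 ≡ 331 (mod 379)
304^6 ≡ 30 (mod 379)
304^7 ≡ 24 (mod 379)
304^9 ≡ 76 (mod 379)
304^14 ≡ 197 (mod 379)
304^18 ≡ 91 (mod 379)
304^21 ≡ 180 (mod 379)
304^27 ≡ 94 (mod 379)
304^42 ≡ 185 (mod 379)
304^54 ≡ 119 (mod 379)
304^63 ≡ 327 (mod 379)
304^126 ≡ 51 (mod 379)
304^189 ≡ 1 (mod 379) ✓
Hence ord(304) = 189.

189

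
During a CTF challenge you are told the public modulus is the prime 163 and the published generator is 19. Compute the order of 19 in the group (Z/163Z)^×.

162

Since 19 ∈ (Z/163Z)^×, its order divides φ(163) = 163 − 1 = 162 = 2 · 3^4.
Divisors of 162: 1, 2, 3, 6, 9, 18, 27, 54, 81, 162.
Evaluate successive powers at the divisors of 162:
19^1 ≡ 19 (mod 163)
19^2 ≡ 35 (mod 163)
19^3 ≡ 13 (mod 163)
19^6 ≡ 6 (mod 163)
19^9 ≡ 78 (mod 163)
19^18 ≡ 53 (mod 163)
19^27 ≡ 59 (mod 163)
19^54 ≡ 58 (mod 163)
19^81 ≡ 162 (mod 163)
19^162 ≡ 1 (mod 163) ✓
Hence ord(19) = 162.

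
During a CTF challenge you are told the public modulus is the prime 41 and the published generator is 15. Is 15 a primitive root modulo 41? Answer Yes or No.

Yes

φ(41) = 41 − 1 = 40 = 2^3 · 5.
15 is a primitive root mod 41 iff 15^(φ(41)/q) ≢ 1 for every prime q | φ(41), i.e. q ∈ {2, 5}.
15^20 ≡ 40 (mod 41)  [q = 2: ≢ 1 ✓]
15^8 ≡ 18 (mod 41)  [q = 5: ≢ 1 ✓]
None equal 1, so ord_41(15) = 40: 15 is a primitive root.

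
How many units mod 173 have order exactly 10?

0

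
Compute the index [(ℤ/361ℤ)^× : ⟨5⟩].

2

By Lagrange's theorem, ord_361(5) divides φ(361) = φ(19^2) = 19·(19−1) = 342 = 2 · 3^2 · 19.
Divisors of 342: 1, 2, 3, 6, 9, 18, 19, 38, 57, 114, 171, 342.
Check 5^d mod 361 for each divisor in increasing order:
5^1 ≡ 5 (mod 361)
5^2 ≡ 25 (mod 361)
5^3 ≡ 125 (mod 361)
5^6 ≡ 102 (mod 361)
5^9 ≡ 115 (mod 361)
5^18 ≡ 229 (mod 361)
5^19 ≡ 62 (mod 361)
5^38 ≡ 234 (mod 361)
5^57 ≡ 68 (mod 361)
5^114 ≡ 292 (mod 361)
5^171 ≡ 1 (mod 361) ✓
So ord_361(5) = 171, hence |⟨5⟩| = 171.
[(Z/361Z)^× : ⟨5⟩] = 342/171 = 2.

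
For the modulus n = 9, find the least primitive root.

φ(9) = φ(3^2) = 3·(3−1) = 6 = 2 · 3.
Test candidates g = 2, 3, … against the prime factors q ∈ {2, 3} of φ(9): g is a generator iff g^(6/q) ≢ 1 for every such q.
g = 2: 2^3 ≡ 8; 2^2 ≡ 4 — none is 1, so 2 is a primitive root.
So 2 is the smallest generator of (Z/9Z)^×.

2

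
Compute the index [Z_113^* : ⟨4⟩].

Since 4 ∈ (Z/113Z)^×, its order divides φ(113) = 113 − 1 = 112 = 2^4 · 7.
Divisors of 112: 1, 2, 4, 7, 8, 14, 16, 28, 56, 112.
Evaluate successive powers at the divisors of 112:
4^1 ≡ 4
4^2 ≡ 16
4^4 ≡ 30
4^7 ≡ 112
4^8 ≡ 109
4^14 ≡ 1
Thus |⟨4⟩| = ord(4) = 14.
The index is φ(113) / ord(4) = 112 / 14 = 8.

8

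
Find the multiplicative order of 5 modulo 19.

9

The order of 5 must divide φ(19) = 19 − 1 = 18 = 2 · 3^2.
Divisors of 18: 1, 2, 3, 6, 9, 18.
Evaluate successive powers at the divisors of 18:
5^1 ≡ 5 (mod 19)
5^2 ≡ 6 (mod 19)
5^3 ≡ 11 (mod 19)
5^6 ≡ 7 (mod 19)
5^9 ≡ 1 (mod 19) ✓
The smallest such exponent is 9, so the order of 5 is 9.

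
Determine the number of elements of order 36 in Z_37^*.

12

φ(37) = 37 − 1 = 36 = 2^2 · 3^2.
In a cyclic group of order 36, there are φ(d) elements of order d for each divisor d of 36, and zero for non-divisors.
36 = 2^2 · 3^2 divides 36, and φ(36) = 12.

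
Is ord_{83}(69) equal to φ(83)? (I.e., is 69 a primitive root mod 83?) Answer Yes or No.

φ(83) = 83 − 1 = 82 = 2 · 41.
Test 69^(82/q) mod 83 for each prime factor q of 82:
69^41 ≡ 1 (mod 83)  [q = 2: ≡ 1 ✗]
69^2 ≡ 30 (mod 83)  [q = 41: ≢ 1 ✓]
The check at q = 2 fails, so 69 generates a proper subgroup.

No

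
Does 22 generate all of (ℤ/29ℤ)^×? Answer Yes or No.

No

φ(29) = 29 − 1 = 28 = 2^2 · 7.
An element g generates (Z/29Z)^× iff g^(28/q) ≢ 1 (mod 29) for each prime q ∈ {2, 7}.
22^14 ≡ 1 (mod 29)  [q = 2: ≡ 1 ✗]
22^4 ≡ 23 (mod 29)  [q = 7: ≢ 1 ✓]
Since 22^14 ≡ 1, the order of 22 divides 14 < 28, so 22 is not a primitive root.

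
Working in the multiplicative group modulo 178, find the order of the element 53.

44

Since 53 ∈ (Z/178Z)^×, its order divides φ(178) = φ(2)·φ(89) = 1·88 = 88 = 2^3 · 11.
Divisors of 88: 1, 2, 4, 8, 11, 22, 44, 88.
Evaluate successive powers at the divisors of 88:
53^1 ≡ 53 (mod 178)
53^2 ≡ 139 (mod 178)
53^4 ≡ 97 (mod 178)
53^8 ≡ 153 (mod 178)
53^11 ≡ 55 (mod 178)
53^22 ≡ 177 (mod 178)
53^44 ≡ 1 (mod 178) ✓
The smallest such exponent is 44, so the order of 53 is 44.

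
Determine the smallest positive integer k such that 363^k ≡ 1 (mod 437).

198

By Lagrange's theorem, ord_437(363) divides φ(437) = φ(19·23) = (19−1)·(23−1) = 18·22 = 396 = 2^2 · 3^2 · 11.
Divisors of 396: 1, 2, 3, 4, 6, 9, 11, 12, 18, 22, 33, 36, 44, 66, 99, 132, 198, 396.
Compute 363^d (mod 437) for the divisors d until we hit 1:
363^1 ≡ 363 (mod 437)
363^2 ≡ 232 (mod 437)
363^3 ≡ 312 (mod 437)
363^4 ≡ 73 (mod 437)
363^6 ≡ 330 (mod 437)
363^9 ≡ 265 (mod 437)
363^11 ≡ 300 (mod 437)
363^12 ≡ 87 (mod 437)
363^18 ≡ 305 (mod 437)
363^22 ≡ 415 (mod 437)
363^33 ≡ 392 (mod 437)
363^36 ≡ 381 (mod 437)
363^44 ≡ 47 (mod 437)
363^66 ≡ 277 (mod 437)
363^99 ≡ 208 (mod 437)
363^132 ≡ 254 (mod 437)
363^198 ≡ 1 (mod 437) ✓
So ord_437(363) = 198.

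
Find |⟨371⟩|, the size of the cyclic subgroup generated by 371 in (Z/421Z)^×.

ord(371) | φ(421) = 421 − 1 = 420 = 2^2 · 3 · 5 · 7.
Divisors of 420: 1, 2, 3, 4, 5, 6, 7, 10, 12, 14, 15, 20, 21, 28, 30, 35, 42, 60, 70, 84, 105, 140, 210, 420.
Test each divisor d:
371^1 ≡ 371
371^2 ≡ 395
371^3 ≡ 37
371^4 ≡ 255
371^5 ≡ 301
371^6 ≡ 106
371^7 ≡ 173
371^10 ≡ 86
371^12 ≡ 290
371^14 ≡ 38
371^15 ≡ 205
371^20 ≡ 239
371^21 ≡ 259
371^28 ≡ 181
371^30 ≡ 346
371^35 ≡ 159
371^42 ≡ 142
371^60 ≡ 152
371^70 ≡ 21
371^84 ≡ 377
371^105 ≡ 392
371^140 ≡ 20
371^210 ≡ 420
371^420 ≡ 1
The smallest such exponent is 420, so the order of 371 is 420.

420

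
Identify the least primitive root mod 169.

φ(169) = φ(13^2) = 13·(13−1) = 156 = 2^2 · 3 · 13.
g is a primitive root iff g^(156/q) ≢ 1 (mod 169) for each prime q ∈ {2, 3, 13}.
g = 2: 2^78 ≡ 168; 2^52 ≡ 146; 2^12 ≡ 40 — none is 1, so 2 is a primitive root.
The smallest primitive root modulo 169 is 2.

2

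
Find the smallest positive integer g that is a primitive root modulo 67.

2

φ(67) = 67 − 1 = 66 = 2 · 3 · 11.
g is a primitive root iff g^(66/q) ≢ 1 (mod 67) for each prime q ∈ {2, 3, 11}.
g = 2: 2^33 ≡ 66; 2^22 ≡ 37; 2^6 ≡ 64 — none is 1, so 2 is a primitive root.
So 2 is the smallest generator of (Z/67Z)^×.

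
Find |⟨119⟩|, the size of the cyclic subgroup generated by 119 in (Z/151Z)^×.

6

Since 119 ∈ (Z/151Z)^×, its order divides φ(151) = 151 − 1 = 150 = 2 · 3 · 5^2.
Divisors of 150: 1, 2, 3, 5, 6, 10, 15, 25, 30, 50, 75, 150.
Check 119^d mod 151 for each divisor in increasing order:
119^1 ≡ 119 (mod 151)
119^2 ≡ 118 (mod 151)
119^3 ≡ 150 (mod 151)
119^5 ≡ 33 (mod 151)
119^6 ≡ 1 (mod 151) ✓
Therefore the multiplicative order of 119 modulo 151 is 6.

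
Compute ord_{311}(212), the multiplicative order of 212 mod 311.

ord(212) | φ(311) = 311 − 1 = 310 = 2 · 5 · 31.
Divisors of 310: 1, 2, 5, 10, 31, 62, 155, 310.
Test each divisor d:
212^1 ≡ 212
212^2 ≡ 160
212^5 ≡ 250
212^10 ≡ 300
212^31 ≡ 216
212^62 ≡ 6
212^155 ≡ 1
Hence ord(212) = 155.

155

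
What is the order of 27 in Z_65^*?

4

The order of 27 must divide φ(65) = φ(5·13) = (5−1)·(13−1) = 4·12 = 48 = 2^4 · 3.
Divisors of 48: 1, 2, 3, 4, 6, 8, 12, 16, 24, 48.
Test each divisor d:
27^1 ≡ 27 (mod 65)
27^2 ≡ 14 (mod 65)
27^3 ≡ 53 (mod 65)
27^4 ≡ 1 (mod 65) ✓
The smallest such exponent is 4, so the order of 27 is 4.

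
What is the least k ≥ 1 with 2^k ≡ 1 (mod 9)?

By Lagrange's theorem, ord_9(2) divides φ(9) = φ(3^2) = 3·(3−1) = 6 = 2 · 3.
Divisors of 6: 1, 2, 3, 6.
Test each divisor d:
2^1 ≡ 2 (mod 9)
2^2 ≡ 4 (mod 9)
2^3 ≡ 8 (mod 9)
2^6 ≡ 1 (mod 9) ✓
So ord_9(2) = 6.

6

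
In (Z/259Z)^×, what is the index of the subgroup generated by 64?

36

Since 64 ∈ (Z/259Z)^×, its order divides φ(259) = φ(7·37) = (7−1)·(37−1) = 6·36 = 216 = 2^3 · 3^3.
Divisors of 216: 1, 2, 3, 4, 6, 8, 9, 12, 18, 24, 27, 36, 54, 72, 108, 216.
Test each divisor d:
64^1 ≡ 64 (mod 259)
64^2 ≡ 211 (mod 259)
64^3 ≡ 36 (mod 259)
64^4 ≡ 232 (mod 259)
64^6 ≡ 1 (mod 259) ✓
So ord_259(64) = 6, hence |⟨64⟩| = 6.
The index is φ(259) / ord(64) = 216 / 6 = 36.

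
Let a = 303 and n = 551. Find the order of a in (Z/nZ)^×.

14

Since 303 ∈ (Z/551Z)^×, its order divides φ(551) = φ(19·29) = (19−1)·(29−1) = 18·28 = 504 = 2^3 · 3^2 · 7.
Divisors of 504: 1, 2, 3, 4, 6, 7, 8, 9, 12, 14, 18, 21, 24, 28, 36, 42, 56, 63, 72, 84, 126, 168, 252, 504.
Compute 303^d (mod 551) for the divisors d until we hit 1:
303^1 ≡ 303
303^2 ≡ 343
303^3 ≡ 341
303^4 ≡ 286
303^6 ≡ 20
303^7 ≡ 550
303^8 ≡ 248
303^9 ≡ 208
303^12 ≡ 400
303^14 ≡ 1
The smallest such exponent is 14, so the order of 303 is 14.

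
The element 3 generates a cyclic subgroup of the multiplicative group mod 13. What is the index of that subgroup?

4

By Lagrange's theorem, ord_13(3) divides φ(13) = 13 − 1 = 12 = 2^2 · 3.
Divisors of 12: 1, 2, 3, 4, 6, 12.
Check 3^d mod 13 for each divisor in increasing order:
3^1 ≡ 3
3^2 ≡ 9
3^3 ≡ 1
The order of 3 is 3, so the subgroup it generates has 3 elements.
[(Z/13Z)^× : ⟨3⟩] = 12/3 = 4.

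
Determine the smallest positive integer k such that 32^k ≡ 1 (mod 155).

4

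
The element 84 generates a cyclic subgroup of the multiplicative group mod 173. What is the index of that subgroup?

4

By Lagrange's theorem, ord_173(84) divides φ(173) = 173 − 1 = 172 = 2^2 · 43.
Divisors of 172: 1, 2, 4, 43, 86, 172.
Check 84^d mod 173 for each divisor in increasing order:
84^1 ≡ 84 (mod 173)
84^2 ≡ 136 (mod 173)
84^4 ≡ 158 (mod 173)
84^43 ≡ 1 (mod 173) ✓
The order of 84 is 43, so the subgroup it generates has 43 elements.
The index is φ(173) / ord(84) = 172 / 43 = 4.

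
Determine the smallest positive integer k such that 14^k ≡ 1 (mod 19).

18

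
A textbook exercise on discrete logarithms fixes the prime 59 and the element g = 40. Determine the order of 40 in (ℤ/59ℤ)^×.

By Lagrange's theorem, ord_59(40) divides φ(59) = 59 − 1 = 58 = 2 · 29.
Divisors of 58: 1, 2, 29, 58.
Test each divisor d:
40^1 ≡ 40 (mod 59)
40^2 ≡ 7 (mod 59)
40^29 ≡ 58 (mod 59)
40^58 ≡ 1 (mod 59) ✓
Hence ord(40) = 58.

58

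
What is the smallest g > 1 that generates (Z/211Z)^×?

2

φ(211) = 211 − 1 = 210 = 2 · 3 · 5 · 7.
g is a primitive root iff g^(210/q) ≢ 1 (mod 211) for each prime q ∈ {2, 3, 5, 7}.
g = 2: 2^105 ≡ 210; 2^70 ≡ 196; 2^42 ≡ 107; 2^30 ≡ 171 — none is 1, so 2 is a primitive root.
The smallest primitive root modulo 211 is 2.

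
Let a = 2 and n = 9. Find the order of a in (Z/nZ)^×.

6

By Lagrange's theorem, ord_9(2) divides φ(9) = φ(3^2) = 3·(3−1) = 6 = 2 · 3.
Divisors of 6: 1, 2, 3, 6.
Evaluate successive powers at the divisors of 6:
2^1 ≡ 2 (mod 9)
2^2 ≡ 4 (mod 9)
2^3 ≡ 8 (mod 9)
2^6 ≡ 1 (mod 9) ✓
Therefore the multiplicative order of 2 modulo 9 is 6.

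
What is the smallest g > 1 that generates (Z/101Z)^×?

2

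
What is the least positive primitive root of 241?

7

φ(241) = 241 − 1 = 240 = 2^4 · 3 · 5.
Test candidates g = 2, 3, … against the prime factors q ∈ {2, 3, 5} of φ(241): g is a generator iff g^(240/q) ≢ 1 for every such q.
g = 2: 2^120 ≡ 1 — hits 1, so not a primitive root.
g = 3: 3^120 ≡ 1 — hits 1, so not a primitive root.
g = 4: 4^120 ≡ 1 — hits 1, so not a primitive root.
g = 5: 5^120 ≡ 1 — hits 1, so not a primitive root.
g = 6: 6^120 ≡ 1 — hits 1, so not a primitive root.
g = 7: 7^120 ≡ 240; 7^80 ≡ 15; 7^48 ≡ 91 — none is 1, so 7 is a primitive root.
So 7 is the smallest generator of (Z/241Z)^×.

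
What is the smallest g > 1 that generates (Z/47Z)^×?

φ(47) = 47 − 1 = 46 = 2 · 23.
g is a primitive root iff g^(46/q) ≢ 1 (mod 47) for each prime q ∈ {2, 23}.
g = 2: 2^23 ≡ 1 — hits 1, so not a primitive root.
g = 3: 3^23 ≡ 1 — hits 1, so not a primitive root.
g = 4: 4^23 ≡ 1 — hits 1, so not a primitive root.
g = 5: 5^23 ≡ 46; 5^2 ≡ 25 — none is 1, so 5 is a primitive root.
So 5 is the smallest generator of (Z/47Z)^×.

5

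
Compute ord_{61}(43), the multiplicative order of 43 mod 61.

The order of 43 must divide φ(61) = 61 − 1 = 60 = 2^2 · 3 · 5.
Divisors of 60: 1, 2, 3, 4, 5, 6, 10, 12, 15, 20, 30, 60.
Test each divisor d:
43^1 ≡ 43 (mod 61)
43^2 ≡ 19 (mod 61)
43^3 ≡ 24 (mod 61)
43^4 ≡ 56 (mod 61)
43^5 ≡ 29 (mod 61)
43^6 ≡ 27 (mod 61)
43^10 ≡ 48 (mod 61)
43^12 ≡ 58 (mod 61)
43^15 ≡ 50 (mod 61)
43^20 ≡ 47 (mod 61)
43^30 ≡ 60 (mod 61)
43^60 ≡ 1 (mod 61) ✓
The smallest such exponent is 60, so the order of 43 is 60.

60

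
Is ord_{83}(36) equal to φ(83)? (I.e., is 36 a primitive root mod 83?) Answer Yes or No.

φ(83) = 83 − 1 = 82 = 2 · 41.
It suffices to check that the order of 36 is not a proper divisor of 82: compute 36^(82/q) for q ∈ {2, 41}.
36^41 ≡ 1 (mod 83)  [q = 2: ≡ 1 ✗]
36^2 ≡ 51 (mod 83)  [q = 41: ≢ 1 ✓]
Since 36^41 ≡ 1, the order of 36 divides 41 < 82, so 36 is not a primitive root.

No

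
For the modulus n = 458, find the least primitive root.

φ(458) = φ(2)·φ(229) = 1·228 = 228 = 2^2 · 3 · 19.
Test candidates g = 2, 3, … against the prime factors q ∈ {2, 3, 19} of φ(458): g is a generator iff g^(228/q) ≢ 1 for every such q.
g = 2: gcd(2, 458) = 2 > 1, not a unit — skip.
g = 3: 3^114 ≡ 1 — hits 1, so not a primitive root.
g = 4: gcd(4, 458) = 2 > 1, not a unit — skip.
g = 5: 5^114 ≡ 1 — hits 1, so not a primitive root.
g = 6: gcd(6, 458) = 2 > 1, not a unit — skip.
g = 7: 7^114 ≡ 457; 7^76 ≡ 323; 7^12 ≡ 43 — none is 1, so 7 is a primitive root.
So 7 is the smallest generator of (Z/458Z)^×.

7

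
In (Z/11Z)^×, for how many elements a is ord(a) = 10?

φ(11) = 11 − 1 = 10 = 2 · 5.
Since (Z/11Z)^× is cyclic of order 10, the number of elements of order d is φ(d) when d | 10 and 0 otherwise.
10 = 2 · 5 divides 10, and φ(10) = 4.

4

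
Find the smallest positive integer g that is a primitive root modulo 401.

3

φ(401) = 401 − 1 = 400 = 2^4 · 5^2.
g is a primitive root iff g^(400/q) ≢ 1 (mod 401) for each prime q ∈ {2, 5}.
g = 2: 2^200 ≡ 1 — hits 1, so not a primitive root.
g = 3: 3^200 ≡ 400; 3^80 ≡ 72 — none is 1, so 3 is a primitive root.
The smallest primitive root modulo 401 is 3.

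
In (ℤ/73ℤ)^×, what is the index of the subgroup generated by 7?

3

ord(7) | φ(73) = 73 − 1 = 72 = 2^3 · 3^2.
Divisors of 72: 1, 2, 3, 4, 6, 8, 9, 12, 18, 24, 36, 72.
Compute 7^d (mod 73) for the divisors d until we hit 1:
7^1 ≡ 7 (mod 73)
7^2 ≡ 49 (mod 73)
7^3 ≡ 51 (mod 73)
7^4 ≡ 65 (mod 73)
7^6 ≡ 46 (mod 73)
7^8 ≡ 64 (mod 73)
7^9 ≡ 10 (mod 73)
7^12 ≡ 72 (mod 73)
7^18 ≡ 27 (mod 73)
7^24 ≡ 1 (mod 73) ✓
The order of 7 is 24, so the subgroup it generates has 24 elements.
[(Z/73Z)^× : ⟨7⟩] = 72/24 = 3.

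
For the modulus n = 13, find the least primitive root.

2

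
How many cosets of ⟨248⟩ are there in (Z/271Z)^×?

30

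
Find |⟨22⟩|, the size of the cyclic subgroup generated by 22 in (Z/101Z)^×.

The order of 22 must divide φ(101) = 101 − 1 = 100 = 2^2 · 5^2.
Divisors of 100: 1, 2, 4, 5, 10, 20, 25, 50, 100.
Check 22^d mod 101 for each divisor in increasing order:
22^1 ≡ 22 (mod 101)
22^2 ≡ 80 (mod 101)
22^4 ≡ 37 (mod 101)
22^5 ≡ 6 (mod 101)
22^10 ≡ 36 (mod 101)
22^20 ≡ 84 (mod 101)
22^25 ≡ 100 (mod 101)
22^50 ≡ 1 (mod 101) ✓
Therefore the multiplicative order of 22 modulo 101 is 50.

50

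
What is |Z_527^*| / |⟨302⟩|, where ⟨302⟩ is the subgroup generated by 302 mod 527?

24

The order of 302 must divide φ(527) = φ(17·31) = (17−1)·(31−1) = 16·30 = 480 = 2^5 · 3 · 5.
Divisors of 480: 1, 2, 3, 4, 5, 6, 8, 10, 12, 15, 16, 20, 24, 30, 32, 40, 48, 60, 80, 96, 120, 160, 240, 480.
Evaluate successive powers at the divisors of 480:
302^1 ≡ 302 (mod 527)
302^2 ≡ 33 (mod 527)
302^3 ≡ 480 (mod 527)
302^4 ≡ 35 (mod 527)
302^5 ≡ 30 (mod 527)
302^6 ≡ 101 (mod 527)
302^8 ≡ 171 (mod 527)
302^10 ≡ 373 (mod 527)
302^12 ≡ 188 (mod 527)
302^15 ≡ 123 (mod 527)
302^16 ≡ 256 (mod 527)
302^20 ≡ 1 (mod 527) ✓
So ord_527(302) = 20, hence |⟨302⟩| = 20.
[(Z/527Z)^× : ⟨302⟩] = 480/20 = 24.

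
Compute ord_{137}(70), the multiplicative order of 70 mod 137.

ord(70) | φ(137) = 137 − 1 = 136 = 2^3 · 17.
Divisors of 136: 1, 2, 4, 8, 17, 34, 68, 136.
Compute 70^d (mod 137) for the divisors d until we hit 1:
70^1 ≡ 70
70^2 ≡ 105
70^4 ≡ 65
70^8 ≡ 115
70^17 ≡ 41
70^34 ≡ 37
70^68 ≡ 136
70^136 ≡ 1
So ord_137(70) = 136.

136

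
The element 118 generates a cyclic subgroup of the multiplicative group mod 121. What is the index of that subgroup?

By Lagrange's theorem, ord_121(118) divides φ(121) = φ(11^2) = 11·(11−1) = 110 = 2 · 5 · 11.
Divisors of 110: 1, 2, 5, 10, 11, 22, 55, 110.
Compute 118^d (mod 121) for the divisors d until we hit 1:
118^1 ≡ 118
118^2 ≡ 9
118^5 ≡ 120
118^10 ≡ 1
So ord_121(118) = 10, hence |⟨118⟩| = 10.
Index = |(Z/121Z)^×| / |⟨118⟩| = 110 / 10 = 11.

11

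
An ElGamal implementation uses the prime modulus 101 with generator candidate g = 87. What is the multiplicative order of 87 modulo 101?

ord(87) | φ(101) = 101 − 1 = 100 = 2^2 · 5^2.
Divisors of 100: 1, 2, 4, 5, 10, 20, 25, 50, 100.
Check 87^d mod 101 for each divisor in increasing order:
87^1 ≡ 87 (mod 101)
87^2 ≡ 95 (mod 101)
87^4 ≡ 36 (mod 101)
87^5 ≡ 1 (mod 101) ✓
So ord_101(87) = 5.

5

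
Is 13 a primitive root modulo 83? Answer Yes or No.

Yes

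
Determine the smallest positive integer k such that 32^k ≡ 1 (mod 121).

ord(32) | φ(121) = φ(11^2) = 11·(11−1) = 110 = 2 · 5 · 11.
Divisors of 110: 1, 2, 5, 10, 11, 22, 55, 110.
Check 32^d mod 121 for each divisor in increasing order:
32^1 ≡ 32 (mod 121)
32^2 ≡ 56 (mod 121)
32^5 ≡ 43 (mod 121)
32^10 ≡ 34 (mod 121)
32^11 ≡ 120 (mod 121)
32^22 ≡ 1 (mod 121) ✓
Hence ord(32) = 22.

22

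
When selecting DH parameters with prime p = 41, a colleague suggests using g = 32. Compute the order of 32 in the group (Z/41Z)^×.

The order of 32 must divide φ(41) = 41 − 1 = 40 = 2^3 · 5.
Divisors of 40: 1, 2, 4, 5, 8, 10, 20, 40.
Test each divisor d:
32^1 ≡ 32 (mod 41)
32^2 ≡ 40 (mod 41)
32^4 ≡ 1 (mod 41) ✓
Therefore the multiplicative order of 32 modulo 41 is 4.

4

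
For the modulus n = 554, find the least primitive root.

φ(554) = φ(2)·φ(277) = 1·276 = 276 = 2^2 · 3 · 23.
g is a primitive root iff g^(276/q) ≢ 1 (mod 554) for each prime q ∈ {2, 3, 23}.
g = 2: gcd(2, 554) = 2 > 1, not a unit — skip.
g = 3: 3^138 ≡ 1 — hits 1, so not a primitive root.
g = 4: gcd(4, 554) = 2 > 1, not a unit — skip.
g = 5: 5^138 ≡ 553; 5^92 ≡ 393; 5^12 ≡ 27 — none is 1, so 5 is a primitive root.
Hence the least primitive root of 554 is 5.

5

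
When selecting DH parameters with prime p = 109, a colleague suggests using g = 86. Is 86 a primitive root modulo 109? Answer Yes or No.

No

φ(109) = 109 − 1 = 108 = 2^2 · 3^3.
An element g generates (Z/109Z)^× iff g^(108/q) ≢ 1 (mod 109) for each prime q ∈ {2, 3}.
86^54 ≡ 108 (mod 109)  [q = 2: ≢ 1 ✓]
86^36 ≡ 1 (mod 109)  [q = 3: ≡ 1 ✗]
86^36 ≡ 1 shows ord(86) | 36, strictly less than φ(109); not a primitive root.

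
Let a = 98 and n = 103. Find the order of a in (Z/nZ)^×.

51

The order of 98 must divide φ(103) = 103 − 1 = 102 = 2 · 3 · 17.
Divisors of 102: 1, 2, 3, 6, 17, 34, 51, 102.
Check 98^d mod 103 for each divisor in increasing order:
98^1 ≡ 98 (mod 103)
98^2 ≡ 25 (mod 103)
98^3 ≡ 81 (mod 103)
98^6 ≡ 72 (mod 103)
98^17 ≡ 46 (mod 103)
98^34 ≡ 56 (mod 103)
98^51 ≡ 1 (mod 103) ✓
The smallest such exponent is 51, so the order of 98 is 51.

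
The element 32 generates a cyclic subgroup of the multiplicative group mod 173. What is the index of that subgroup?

1

ord(32) | φ(173) = 173 − 1 = 172 = 2^2 · 43.
Divisors of 172: 1, 2, 4, 43, 86, 172.
Check 32^d mod 173 for each divisor in increasing order:
32^1 ≡ 32 (mod 173)
32^2 ≡ 159 (mod 173)
32^4 ≡ 23 (mod 173)
32^43 ≡ 80 (mod 173)
32^86 ≡ 172 (mod 173)
32^172 ≡ 1 (mod 173) ✓
The order of 32 is 172, so the subgroup it generates has 172 elements.
Index = |(Z/173Z)^×| / |⟨32⟩| = 172 / 172 = 1.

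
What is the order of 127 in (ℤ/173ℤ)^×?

172

Since 127 ∈ (Z/173Z)^×, its order divides φ(173) = 173 − 1 = 172 = 2^2 · 43.
Divisors of 172: 1, 2, 4, 43, 86, 172.
Test each divisor d:
127^1 ≡ 127
127^2 ≡ 40
127^4 ≡ 43
127^43 ≡ 93
127^86 ≡ 172
127^172 ≡ 1
So ord_173(127) = 172.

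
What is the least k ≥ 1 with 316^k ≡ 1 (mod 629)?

By Lagrange's theorem, ord_629(316) divides φ(629) = φ(17·37) = (17−1)·(37−1) = 16·36 = 576 = 2^6 · 3^2.
Divisors of 576: 1, 2, 3, 4, 6, 8, 9, 12, 16, 18, 24, 32, 36, 48, 64, 72, 96, 144, 192, 288, 576.
Compute 316^d (mod 629) for the divisors d until we hit 1:
316^1 ≡ 316
316^2 ≡ 474
316^3 ≡ 82
316^4 ≡ 123
316^6 ≡ 434
316^8 ≡ 33
316^9 ≡ 364
316^12 ≡ 285
316^16 ≡ 460
316^18 ≡ 406
316^24 ≡ 84
316^32 ≡ 256
316^36 ≡ 38
316^48 ≡ 137
316^64 ≡ 120
316^72 ≡ 186
316^96 ≡ 528
316^144 ≡ 1
Hence ord(316) = 144.

144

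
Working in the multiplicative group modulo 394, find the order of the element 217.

28

By Lagrange's theorem, ord_394(217) divides φ(394) = φ(2)·φ(197) = 1·196 = 196 = 2^2 · 7^2.
Divisors of 196: 1, 2, 4, 7, 14, 28, 49, 98, 196.
Test each divisor d:
217^1 ≡ 217
217^2 ≡ 203
217^4 ≡ 233
217^7 ≡ 183
217^14 ≡ 393
217^28 ≡ 1
The smallest such exponent is 28, so the order of 217 is 28.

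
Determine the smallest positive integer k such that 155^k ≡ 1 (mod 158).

39

Since 155 ∈ (Z/158Z)^×, its order divides φ(158) = φ(2)·φ(79) = 1·78 = 78 = 2 · 3 · 13.
Divisors of 78: 1, 2, 3, 6, 13, 26, 39, 78.
Compute 155^d (mod 158) for the divisors d until we hit 1:
155^1 ≡ 155 (mod 158)
155^2 ≡ 9 (mod 158)
155^3 ≡ 131 (mod 158)
155^6 ≡ 97 (mod 158)
155^13 ≡ 55 (mod 158)
155^26 ≡ 23 (mod 158)
155^39 ≡ 1 (mod 158) ✓
Hence ord(155) = 39.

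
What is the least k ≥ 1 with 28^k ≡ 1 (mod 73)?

72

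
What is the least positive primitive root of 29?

φ(29) = 29 − 1 = 28 = 2^2 · 7.
Test candidates g = 2, 3, … against the prime factors q ∈ {2, 7} of φ(29): g is a generator iff g^(28/q) ≢ 1 for every such q.
g = 2: 2^14 ≡ 28; 2^4 ≡ 16 — none is 1, so 2 is a primitive root.
The smallest primitive root modulo 29 is 2.

2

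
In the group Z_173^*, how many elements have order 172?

84

φ(173) = 173 − 1 = 172 = 2^2 · 43.
In a cyclic group of order 172, there are φ(d) elements of order d for each divisor d of 172, and zero for non-divisors.
172 = 2^2 · 43 divides 172, and φ(172) = 84.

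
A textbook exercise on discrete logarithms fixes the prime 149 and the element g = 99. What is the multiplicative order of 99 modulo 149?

Since 99 ∈ (Z/149Z)^×, its order divides φ(149) = 149 − 1 = 148 = 2^2 · 37.
Divisors of 148: 1, 2, 4, 37, 74, 148.
Evaluate successive powers at the divisors of 148:
99^1 ≡ 99 (mod 149)
99^2 ≡ 116 (mod 149)
99^4 ≡ 46 (mod 149)
99^37 ≡ 44 (mod 149)
99^74 ≡ 148 (mod 149)
99^148 ≡ 1 (mod 149) ✓
Hence ord(99) = 148.

148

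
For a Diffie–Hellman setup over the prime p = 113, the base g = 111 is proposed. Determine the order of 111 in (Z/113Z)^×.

28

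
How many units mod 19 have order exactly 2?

1

φ(19) = 19 − 1 = 18 = 2 · 3^2.
Since (Z/19Z)^× is cyclic of order 18, the number of elements of order d is φ(d) when d | 18 and 0 otherwise.
2 | 18, and φ(2) = 2 − 1 = 1.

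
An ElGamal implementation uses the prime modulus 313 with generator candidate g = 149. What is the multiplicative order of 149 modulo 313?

The order of 149 must divide φ(313) = 313 − 1 = 312 = 2^3 · 3 · 13.
Divisors of 312: 1, 2, 3, 4, 6, 8, 12, 13, 24, 26, 39, 52, 78, 104, 156, 312.
Test each divisor d:
149^1 ≡ 149
149^2 ≡ 291
149^3 ≡ 165
149^4 ≡ 171
149^6 ≡ 307
149^8 ≡ 132
149^12 ≡ 36
149^13 ≡ 43
149^24 ≡ 44
149^26 ≡ 284
149^39 ≡ 5
149^52 ≡ 215
149^78 ≡ 25
149^104 ≡ 214
149^156 ≡ 312
149^312 ≡ 1
Therefore the multiplicative order of 149 modulo 313 is 312.

312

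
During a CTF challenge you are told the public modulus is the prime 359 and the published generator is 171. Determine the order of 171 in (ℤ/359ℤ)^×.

Since 171 ∈ (Z/359Z)^×, its order divides φ(359) = 359 − 1 = 358 = 2 · 179.
Divisors of 358: 1, 2, 179, 358.
Compute 171^d (mod 359) for the divisors d until we hit 1:
171^1 ≡ 171 (mod 359)
171^2 ≡ 162 (mod 359)
171^179 ≡ 358 (mod 359)
171^358 ≡ 1 (mod 359) ✓
The smallest such exponent is 358, so the order of 171 is 358.

358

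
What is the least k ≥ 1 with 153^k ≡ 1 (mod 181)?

180

The order of 153 must divide φ(181) = 181 − 1 = 180 = 2^2 · 3^2 · 5.
Divisors of 180: 1, 2, 3, 4, 5, 6, 9, 10, 12, 15, 18, 20, 30, 36, 45, 60, 90, 180.
Evaluate successive powers at the divisors of 180:
153^1 ≡ 153 (mod 181)
153^2 ≡ 60 (mod 181)
153^3 ≡ 130 (mod 181)
153^4 ≡ 161 (mod 181)
153^5 ≡ 17 (mod 181)
153^6 ≡ 67 (mod 181)
153^9 ≡ 22 (mod 181)
153^10 ≡ 108 (mod 181)
153^12 ≡ 145 (mod 181)
153^15 ≡ 26 (mod 181)
153^18 ≡ 122 (mod 181)
153^20 ≡ 80 (mod 181)
153^30 ≡ 133 (mod 181)
153^36 ≡ 42 (mod 181)
153^45 ≡ 19 (mod 181)
153^60 ≡ 132 (mod 181)
153^90 ≡ 180 (mod 181)
153^180 ≡ 1 (mod 181) ✓
Hence ord(153) = 180.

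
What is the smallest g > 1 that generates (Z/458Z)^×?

7

φ(458) = φ(2)·φ(229) = 1·228 = 228 = 2^2 · 3 · 19.
Test candidates g = 2, 3, … against the prime factors q ∈ {2, 3, 19} of φ(458): g is a generator iff g^(228/q) ≢ 1 for every such q.
g = 2: gcd(2, 458) = 2 > 1, not a unit — skip.
g = 3: 3^114 ≡ 1 — hits 1, so not a primitive root.
g = 4: gcd(4, 458) = 2 > 1, not a unit — skip.
g = 5: 5^114 ≡ 1 — hits 1, so not a primitive root.
g = 6: gcd(6, 458) = 2 > 1, not a unit — skip.
g = 7: 7^114 ≡ 457; 7^76 ≡ 323; 7^12 ≡ 43 — none is 1, so 7 is a primitive root.
So 7 is the smallest generator of (Z/458Z)^×.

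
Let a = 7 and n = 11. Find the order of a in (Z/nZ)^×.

10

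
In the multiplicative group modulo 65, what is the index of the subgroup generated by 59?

4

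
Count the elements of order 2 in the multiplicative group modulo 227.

1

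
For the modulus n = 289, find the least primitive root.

φ(289) = φ(17^2) = 17·(17−1) = 272 = 2^4 · 17.
g is a primitive root iff g^(272/q) ≢ 1 (mod 289) for each prime q ∈ {2, 17}.
g = 2: 2^136 ≡ 1 — hits 1, so not a primitive root.
g = 3: 3^136 ≡ 288; 3^16 ≡ 171 — none is 1, so 3 is a primitive root.
Hence the least primitive root of 289 is 3.

3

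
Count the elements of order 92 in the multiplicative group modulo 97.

0

φ(97) = 97 − 1 = 96 = 2^5 · 3.
In a cyclic group of order 96, there are φ(d) elements of order d for each divisor d of 96, and zero for non-divisors.
92 does not divide 96, so no element of (Z/97Z)^× has order 92.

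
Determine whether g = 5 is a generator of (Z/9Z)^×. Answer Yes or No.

φ(9) = φ(3^2) = 3·(3−1) = 6 = 2 · 3.
An element g generates (Z/9Z)^× iff g^(6/q) ≢ 1 (mod 9) for each prime q ∈ {2, 3}.
5^3 ≡ 8 (mod 9)  [q = 2: ≢ 1 ✓]
5^2 ≡ 7 (mod 9)  [q = 3: ≢ 1 ✓]
None equal 1, so ord_9(5) = 6: 5 is a primitive root.

Yes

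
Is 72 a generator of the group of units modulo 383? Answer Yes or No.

φ(383) = 383 − 1 = 382 = 2 · 191.
72 is a primitive root mod 383 iff 72^(φ(383)/q) ≢ 1 for every prime q | φ(383), i.e. q ∈ {2, 191}.
72^191 ≡ 1 (mod 383)  [q = 2: ≡ 1 ✗]
72^2 ≡ 205 (mod 383)  [q = 191: ≢ 1 ✓]
72^191 ≡ 1 shows ord(72) | 191, strictly less than φ(383); not a primitive root.

No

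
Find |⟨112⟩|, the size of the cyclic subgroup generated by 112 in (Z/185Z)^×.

Since 112 ∈ (Z/185Z)^×, its order divides φ(185) = φ(5·37) = (5−1)·(37−1) = 4·36 = 144 = 2^4 · 3^2.
Divisors of 144: 1, 2, 3, 4, 6, 8, 9, 12, 16, 18, 24, 36, 48, 72, 144.
Evaluate successive powers at the divisors of 144:
112^1 ≡ 112 (mod 185)
112^2 ≡ 149 (mod 185)
112^3 ≡ 38 (mod 185)
112^4 ≡ 1 (mod 185) ✓
The smallest such exponent is 4, so the order of 112 is 4.

4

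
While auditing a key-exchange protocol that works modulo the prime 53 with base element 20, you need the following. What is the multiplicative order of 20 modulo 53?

Since 20 ∈ (Z/53Z)^×, its order divides φ(53) = 53 − 1 = 52 = 2^2 · 13.
Divisors of 52: 1, 2, 4, 13, 26, 52.
Evaluate successive powers at the divisors of 52:
20^1 ≡ 20 (mod 53)
20^2 ≡ 29 (mod 53)
20^4 ≡ 46 (mod 53)
20^13 ≡ 30 (mod 53)
20^26 ≡ 52 (mod 53)
20^52 ≡ 1 (mod 53) ✓
Therefore the multiplicative order of 20 modulo 53 is 52.

52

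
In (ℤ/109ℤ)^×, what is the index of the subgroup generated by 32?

3

By Lagrange's theorem, ord_109(32) divides φ(109) = 109 − 1 = 108 = 2^2 · 3^3.
Divisors of 108: 1, 2, 3, 4, 6, 9, 12, 18, 27, 36, 54, 108.
Compute 32^d (mod 109) for the divisors d until we hit 1:
32^1 ≡ 32 (mod 109)
32^2 ≡ 43 (mod 109)
32^3 ≡ 68 (mod 109)
32^4 ≡ 105 (mod 109)
32^6 ≡ 46 (mod 109)
32^9 ≡ 76 (mod 109)
32^12 ≡ 45 (mod 109)
32^18 ≡ 108 (mod 109)
32^27 ≡ 33 (mod 109)
32^36 ≡ 1 (mod 109) ✓
The order of 32 is 36, so the subgroup it generates has 36 elements.
The index is φ(109) / ord(32) = 108 / 36 = 3.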